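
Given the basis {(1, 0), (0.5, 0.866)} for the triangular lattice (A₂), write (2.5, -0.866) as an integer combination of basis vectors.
3b₁ - b₂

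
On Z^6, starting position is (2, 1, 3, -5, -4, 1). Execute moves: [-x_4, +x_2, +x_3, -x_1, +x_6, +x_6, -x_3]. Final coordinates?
(1, 2, 3, -6, -4, 3)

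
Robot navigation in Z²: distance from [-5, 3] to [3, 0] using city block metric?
11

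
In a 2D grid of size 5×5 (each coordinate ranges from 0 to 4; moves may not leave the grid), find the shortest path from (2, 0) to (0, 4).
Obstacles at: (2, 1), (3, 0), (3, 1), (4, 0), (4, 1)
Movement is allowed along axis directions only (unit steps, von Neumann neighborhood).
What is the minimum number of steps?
6
(one shortest path: (2, 0) → (1, 0) → (0, 0) → (0, 1) → (0, 2) → (0, 3) → (0, 4))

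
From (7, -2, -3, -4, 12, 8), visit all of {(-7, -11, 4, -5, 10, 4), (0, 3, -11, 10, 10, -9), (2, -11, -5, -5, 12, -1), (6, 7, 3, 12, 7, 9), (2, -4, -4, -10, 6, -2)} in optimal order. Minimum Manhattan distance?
176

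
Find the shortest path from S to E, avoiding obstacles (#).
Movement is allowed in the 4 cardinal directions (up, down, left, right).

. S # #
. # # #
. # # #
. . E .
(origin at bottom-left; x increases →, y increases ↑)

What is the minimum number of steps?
6
(one shortest path: (1, 3) → (0, 3) → (0, 2) → (0, 1) → (0, 0) → (1, 0) → (2, 0))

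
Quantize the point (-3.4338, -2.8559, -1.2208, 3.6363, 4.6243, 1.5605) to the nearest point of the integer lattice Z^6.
(-3, -3, -1, 4, 5, 2)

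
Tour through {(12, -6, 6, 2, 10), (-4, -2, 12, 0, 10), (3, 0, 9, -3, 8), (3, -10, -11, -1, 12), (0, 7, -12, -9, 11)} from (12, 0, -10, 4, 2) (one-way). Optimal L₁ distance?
143
(one optimal route: (12, 0, -10, 4, 2) → (12, -6, 6, 2, 10) → (-4, -2, 12, 0, 10) → (3, 0, 9, -3, 8) → (3, -10, -11, -1, 12) → (0, 7, -12, -9, 11))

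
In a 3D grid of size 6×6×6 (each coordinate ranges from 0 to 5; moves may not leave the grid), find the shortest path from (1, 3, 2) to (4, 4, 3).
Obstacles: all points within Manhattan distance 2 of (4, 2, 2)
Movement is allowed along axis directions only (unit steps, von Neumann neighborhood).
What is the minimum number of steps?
5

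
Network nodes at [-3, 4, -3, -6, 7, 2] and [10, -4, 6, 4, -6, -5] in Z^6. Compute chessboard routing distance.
13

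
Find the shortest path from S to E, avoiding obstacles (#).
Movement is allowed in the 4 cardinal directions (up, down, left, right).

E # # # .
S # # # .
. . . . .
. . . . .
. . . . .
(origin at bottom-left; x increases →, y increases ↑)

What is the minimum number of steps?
1
(one shortest path: (0, 3) → (0, 4))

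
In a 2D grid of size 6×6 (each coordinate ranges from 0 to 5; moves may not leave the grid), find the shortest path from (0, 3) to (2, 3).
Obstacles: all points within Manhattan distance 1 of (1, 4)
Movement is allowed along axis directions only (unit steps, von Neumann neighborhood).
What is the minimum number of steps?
4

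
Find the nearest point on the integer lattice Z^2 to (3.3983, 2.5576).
(3, 3)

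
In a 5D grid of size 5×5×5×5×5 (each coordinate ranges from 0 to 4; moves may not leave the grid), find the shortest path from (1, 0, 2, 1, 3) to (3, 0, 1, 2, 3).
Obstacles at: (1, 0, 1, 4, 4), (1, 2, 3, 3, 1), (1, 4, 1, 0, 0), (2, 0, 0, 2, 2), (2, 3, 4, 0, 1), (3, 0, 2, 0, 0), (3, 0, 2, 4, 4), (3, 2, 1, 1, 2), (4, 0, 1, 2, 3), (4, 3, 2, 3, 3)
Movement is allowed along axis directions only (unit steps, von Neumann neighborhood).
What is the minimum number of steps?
4
(one shortest path: (1, 0, 2, 1, 3) → (2, 0, 2, 1, 3) → (3, 0, 2, 1, 3) → (3, 0, 1, 1, 3) → (3, 0, 1, 2, 3))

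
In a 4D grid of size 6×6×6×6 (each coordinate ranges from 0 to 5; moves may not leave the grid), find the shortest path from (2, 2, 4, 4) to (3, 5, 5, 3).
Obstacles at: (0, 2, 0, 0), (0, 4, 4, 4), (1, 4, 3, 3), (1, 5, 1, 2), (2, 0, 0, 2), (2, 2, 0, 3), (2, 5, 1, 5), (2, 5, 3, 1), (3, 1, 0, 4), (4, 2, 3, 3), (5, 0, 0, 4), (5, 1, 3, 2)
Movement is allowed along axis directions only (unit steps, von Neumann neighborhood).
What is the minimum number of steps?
6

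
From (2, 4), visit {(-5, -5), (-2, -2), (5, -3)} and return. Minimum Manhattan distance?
38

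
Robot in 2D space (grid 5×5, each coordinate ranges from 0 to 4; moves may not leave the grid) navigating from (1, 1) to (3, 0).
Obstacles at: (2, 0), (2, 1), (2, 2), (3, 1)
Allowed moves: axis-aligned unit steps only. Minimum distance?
9
(one shortest path: (1, 1) → (1, 2) → (1, 3) → (2, 3) → (3, 3) → (4, 3) → (4, 2) → (4, 1) → (4, 0) → (3, 0))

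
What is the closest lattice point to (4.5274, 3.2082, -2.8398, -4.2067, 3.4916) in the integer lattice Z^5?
(5, 3, -3, -4, 3)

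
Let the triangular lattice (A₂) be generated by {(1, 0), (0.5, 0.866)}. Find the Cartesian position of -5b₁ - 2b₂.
(-6, -1.732)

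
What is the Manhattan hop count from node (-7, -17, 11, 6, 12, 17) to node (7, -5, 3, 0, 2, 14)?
53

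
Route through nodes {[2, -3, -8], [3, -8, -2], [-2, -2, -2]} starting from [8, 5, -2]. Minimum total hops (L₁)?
40
(one optimal route: (8, 5, -2) → (3, -8, -2) → (-2, -2, -2) → (2, -3, -8))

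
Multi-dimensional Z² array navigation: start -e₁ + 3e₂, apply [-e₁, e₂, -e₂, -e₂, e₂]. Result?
(-2, 3)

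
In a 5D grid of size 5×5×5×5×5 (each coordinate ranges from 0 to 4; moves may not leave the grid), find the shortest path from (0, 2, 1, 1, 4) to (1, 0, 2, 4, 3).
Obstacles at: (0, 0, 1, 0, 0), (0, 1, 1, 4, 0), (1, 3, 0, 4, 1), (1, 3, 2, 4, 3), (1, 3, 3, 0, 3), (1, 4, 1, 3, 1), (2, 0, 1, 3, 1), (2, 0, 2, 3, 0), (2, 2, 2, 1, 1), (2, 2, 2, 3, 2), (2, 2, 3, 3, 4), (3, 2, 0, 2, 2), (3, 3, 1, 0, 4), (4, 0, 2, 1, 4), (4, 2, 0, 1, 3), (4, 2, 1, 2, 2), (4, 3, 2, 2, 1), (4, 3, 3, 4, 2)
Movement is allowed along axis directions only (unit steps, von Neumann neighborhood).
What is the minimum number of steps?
8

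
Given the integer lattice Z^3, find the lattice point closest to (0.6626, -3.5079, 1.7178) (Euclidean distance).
(1, -4, 2)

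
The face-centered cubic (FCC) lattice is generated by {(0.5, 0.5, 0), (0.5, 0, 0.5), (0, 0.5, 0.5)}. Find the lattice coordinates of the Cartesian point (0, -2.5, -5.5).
3b₁ - 3b₂ - 8b₃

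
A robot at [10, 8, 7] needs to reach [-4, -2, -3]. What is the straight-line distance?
19.8997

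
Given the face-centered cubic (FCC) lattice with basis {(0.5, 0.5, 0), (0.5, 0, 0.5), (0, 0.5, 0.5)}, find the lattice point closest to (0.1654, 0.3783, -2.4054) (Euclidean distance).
(0, 0.5, -2.5)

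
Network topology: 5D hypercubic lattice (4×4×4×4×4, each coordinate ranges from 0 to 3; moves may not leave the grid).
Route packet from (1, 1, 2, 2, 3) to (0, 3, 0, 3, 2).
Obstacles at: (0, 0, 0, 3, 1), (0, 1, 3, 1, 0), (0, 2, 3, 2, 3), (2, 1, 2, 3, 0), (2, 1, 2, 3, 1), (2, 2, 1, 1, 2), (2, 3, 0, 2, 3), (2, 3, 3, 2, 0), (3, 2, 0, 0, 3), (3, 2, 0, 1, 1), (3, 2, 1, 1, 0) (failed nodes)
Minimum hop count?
7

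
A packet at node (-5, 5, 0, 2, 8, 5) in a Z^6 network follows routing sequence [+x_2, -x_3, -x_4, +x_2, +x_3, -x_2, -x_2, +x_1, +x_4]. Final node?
(-4, 5, 0, 2, 8, 5)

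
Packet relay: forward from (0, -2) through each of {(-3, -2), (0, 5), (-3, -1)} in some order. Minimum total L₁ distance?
13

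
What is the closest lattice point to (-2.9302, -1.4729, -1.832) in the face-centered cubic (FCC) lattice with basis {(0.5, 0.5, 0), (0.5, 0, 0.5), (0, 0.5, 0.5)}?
(-3, -1.5, -1.5)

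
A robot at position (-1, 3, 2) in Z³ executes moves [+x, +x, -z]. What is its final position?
(1, 3, 1)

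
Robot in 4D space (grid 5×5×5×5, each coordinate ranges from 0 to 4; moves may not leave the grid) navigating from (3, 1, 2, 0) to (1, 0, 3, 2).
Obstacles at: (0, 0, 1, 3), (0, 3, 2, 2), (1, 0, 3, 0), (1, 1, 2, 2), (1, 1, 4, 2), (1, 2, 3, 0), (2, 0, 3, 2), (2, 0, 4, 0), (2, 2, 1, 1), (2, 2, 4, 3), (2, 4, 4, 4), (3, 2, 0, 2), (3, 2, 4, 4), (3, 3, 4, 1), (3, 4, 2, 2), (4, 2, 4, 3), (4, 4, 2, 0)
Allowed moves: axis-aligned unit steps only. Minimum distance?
6
(one shortest path: (3, 1, 2, 0) → (2, 1, 2, 0) → (1, 1, 2, 0) → (1, 0, 2, 0) → (1, 0, 2, 1) → (1, 0, 3, 1) → (1, 0, 3, 2))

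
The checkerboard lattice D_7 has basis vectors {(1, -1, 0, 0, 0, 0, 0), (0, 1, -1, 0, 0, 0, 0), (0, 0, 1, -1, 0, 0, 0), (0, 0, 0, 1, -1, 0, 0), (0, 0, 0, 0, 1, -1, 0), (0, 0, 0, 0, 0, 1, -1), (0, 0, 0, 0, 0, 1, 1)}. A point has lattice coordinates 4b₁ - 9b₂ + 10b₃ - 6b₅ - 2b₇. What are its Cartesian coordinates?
(4, -13, 19, -10, -6, 4, -2)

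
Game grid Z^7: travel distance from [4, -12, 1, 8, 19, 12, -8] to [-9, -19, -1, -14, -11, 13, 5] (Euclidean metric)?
42.1426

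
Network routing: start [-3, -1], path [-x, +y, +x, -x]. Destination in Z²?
(-4, 0)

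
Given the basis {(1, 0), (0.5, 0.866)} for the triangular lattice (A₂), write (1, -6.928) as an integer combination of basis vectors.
5b₁ - 8b₂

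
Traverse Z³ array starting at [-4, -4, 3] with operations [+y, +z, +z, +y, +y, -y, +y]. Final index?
(-4, -1, 5)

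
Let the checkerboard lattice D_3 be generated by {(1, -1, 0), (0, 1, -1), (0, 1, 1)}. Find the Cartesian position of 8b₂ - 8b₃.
(0, 0, -16)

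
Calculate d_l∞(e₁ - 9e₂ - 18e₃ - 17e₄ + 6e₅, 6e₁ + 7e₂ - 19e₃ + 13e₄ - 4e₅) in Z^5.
30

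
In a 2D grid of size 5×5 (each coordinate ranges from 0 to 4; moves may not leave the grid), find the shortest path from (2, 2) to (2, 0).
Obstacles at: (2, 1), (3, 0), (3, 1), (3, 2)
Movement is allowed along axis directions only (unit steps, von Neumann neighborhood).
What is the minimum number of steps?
4
(one shortest path: (2, 2) → (1, 2) → (1, 1) → (1, 0) → (2, 0))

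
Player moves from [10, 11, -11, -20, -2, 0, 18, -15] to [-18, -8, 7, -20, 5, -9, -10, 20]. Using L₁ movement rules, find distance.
144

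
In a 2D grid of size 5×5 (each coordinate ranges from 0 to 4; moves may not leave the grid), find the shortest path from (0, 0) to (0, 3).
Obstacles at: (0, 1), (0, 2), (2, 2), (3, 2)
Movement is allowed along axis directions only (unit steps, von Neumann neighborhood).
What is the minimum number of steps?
5
(one shortest path: (0, 0) → (1, 0) → (1, 1) → (1, 2) → (1, 3) → (0, 3))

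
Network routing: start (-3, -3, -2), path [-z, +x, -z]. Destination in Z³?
(-2, -3, -4)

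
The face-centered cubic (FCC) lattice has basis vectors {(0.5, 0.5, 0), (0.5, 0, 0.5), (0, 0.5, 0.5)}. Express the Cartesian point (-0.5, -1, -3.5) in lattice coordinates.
2b₁ - 3b₂ - 4b₃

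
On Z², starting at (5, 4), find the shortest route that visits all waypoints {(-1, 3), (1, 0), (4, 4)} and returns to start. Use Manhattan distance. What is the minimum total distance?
20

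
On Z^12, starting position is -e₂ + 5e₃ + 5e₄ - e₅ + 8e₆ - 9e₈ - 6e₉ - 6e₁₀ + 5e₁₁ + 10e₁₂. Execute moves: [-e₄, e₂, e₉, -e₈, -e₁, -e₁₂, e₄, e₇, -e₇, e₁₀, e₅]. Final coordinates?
(-1, 0, 5, 5, 0, 8, 0, -10, -5, -5, 5, 9)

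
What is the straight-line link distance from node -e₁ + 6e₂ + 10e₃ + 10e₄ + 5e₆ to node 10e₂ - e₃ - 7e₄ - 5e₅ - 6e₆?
23.9374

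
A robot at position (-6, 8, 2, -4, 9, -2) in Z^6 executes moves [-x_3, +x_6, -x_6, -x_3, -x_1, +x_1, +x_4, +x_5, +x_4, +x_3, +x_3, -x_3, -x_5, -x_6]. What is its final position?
(-6, 8, 1, -2, 9, -3)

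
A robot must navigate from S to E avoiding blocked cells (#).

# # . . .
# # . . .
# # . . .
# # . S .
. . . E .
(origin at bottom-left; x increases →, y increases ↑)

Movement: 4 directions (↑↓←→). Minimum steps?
1
(one shortest path: (3, 1) → (3, 0))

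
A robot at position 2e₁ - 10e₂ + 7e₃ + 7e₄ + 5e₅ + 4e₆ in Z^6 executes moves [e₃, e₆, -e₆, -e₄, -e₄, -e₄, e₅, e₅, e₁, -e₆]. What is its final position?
(3, -10, 8, 4, 7, 3)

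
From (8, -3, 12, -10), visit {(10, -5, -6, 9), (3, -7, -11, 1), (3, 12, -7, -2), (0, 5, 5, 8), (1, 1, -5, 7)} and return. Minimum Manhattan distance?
170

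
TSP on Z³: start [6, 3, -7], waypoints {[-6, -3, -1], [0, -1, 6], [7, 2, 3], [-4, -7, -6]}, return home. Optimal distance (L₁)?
72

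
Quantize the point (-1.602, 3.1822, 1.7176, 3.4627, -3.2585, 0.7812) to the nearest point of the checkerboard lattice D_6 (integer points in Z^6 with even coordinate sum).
(-2, 3, 2, 3, -3, 1)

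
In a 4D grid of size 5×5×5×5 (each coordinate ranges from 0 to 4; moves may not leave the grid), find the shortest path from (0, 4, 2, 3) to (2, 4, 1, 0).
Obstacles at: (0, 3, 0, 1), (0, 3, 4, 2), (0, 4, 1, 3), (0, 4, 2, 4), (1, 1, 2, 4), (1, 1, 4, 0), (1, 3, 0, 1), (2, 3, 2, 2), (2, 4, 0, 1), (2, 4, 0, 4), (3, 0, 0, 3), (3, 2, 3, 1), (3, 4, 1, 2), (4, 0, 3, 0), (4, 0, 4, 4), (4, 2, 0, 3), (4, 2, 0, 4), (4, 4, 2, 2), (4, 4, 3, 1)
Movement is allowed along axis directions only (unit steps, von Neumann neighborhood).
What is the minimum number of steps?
6
(one shortest path: (0, 4, 2, 3) → (1, 4, 2, 3) → (2, 4, 2, 3) → (2, 4, 1, 3) → (2, 4, 1, 2) → (2, 4, 1, 1) → (2, 4, 1, 0))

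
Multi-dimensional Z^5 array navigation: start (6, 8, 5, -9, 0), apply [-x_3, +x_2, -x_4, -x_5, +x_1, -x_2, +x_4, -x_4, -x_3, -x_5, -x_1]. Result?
(6, 8, 3, -10, -2)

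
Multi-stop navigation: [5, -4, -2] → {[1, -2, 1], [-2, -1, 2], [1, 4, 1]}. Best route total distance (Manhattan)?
23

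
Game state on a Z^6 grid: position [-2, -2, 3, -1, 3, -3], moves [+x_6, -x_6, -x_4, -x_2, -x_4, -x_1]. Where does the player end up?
(-3, -3, 3, -3, 3, -3)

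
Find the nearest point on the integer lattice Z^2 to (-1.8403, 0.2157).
(-2, 0)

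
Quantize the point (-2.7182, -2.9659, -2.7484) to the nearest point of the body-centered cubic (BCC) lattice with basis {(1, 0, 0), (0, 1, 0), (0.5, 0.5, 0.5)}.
(-3, -3, -3)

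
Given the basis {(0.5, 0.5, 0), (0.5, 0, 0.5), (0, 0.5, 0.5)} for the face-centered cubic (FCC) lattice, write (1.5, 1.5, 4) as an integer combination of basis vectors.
-b₁ + 4b₂ + 4b₃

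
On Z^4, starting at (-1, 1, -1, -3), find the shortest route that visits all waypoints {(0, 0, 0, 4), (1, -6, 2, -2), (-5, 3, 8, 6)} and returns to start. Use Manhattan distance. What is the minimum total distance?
70
(one optimal route: (-1, 1, -1, -3) → (0, 0, 0, 4) → (-5, 3, 8, 6) → (1, -6, 2, -2) → (-1, 1, -1, -3))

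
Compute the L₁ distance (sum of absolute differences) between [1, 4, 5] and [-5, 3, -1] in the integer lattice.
13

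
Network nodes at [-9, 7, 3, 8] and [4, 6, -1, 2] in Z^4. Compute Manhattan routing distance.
24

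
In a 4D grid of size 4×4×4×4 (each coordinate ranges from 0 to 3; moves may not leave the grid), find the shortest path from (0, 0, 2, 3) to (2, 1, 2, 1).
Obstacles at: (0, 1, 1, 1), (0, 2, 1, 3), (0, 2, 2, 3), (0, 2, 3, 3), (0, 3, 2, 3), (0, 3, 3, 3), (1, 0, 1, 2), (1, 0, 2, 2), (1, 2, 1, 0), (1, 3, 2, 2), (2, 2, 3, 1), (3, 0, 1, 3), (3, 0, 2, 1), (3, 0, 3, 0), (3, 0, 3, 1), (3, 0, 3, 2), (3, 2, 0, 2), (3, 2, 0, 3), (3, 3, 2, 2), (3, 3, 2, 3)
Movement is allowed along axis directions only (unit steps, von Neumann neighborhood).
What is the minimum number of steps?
5
(one shortest path: (0, 0, 2, 3) → (1, 0, 2, 3) → (2, 0, 2, 3) → (2, 1, 2, 3) → (2, 1, 2, 2) → (2, 1, 2, 1))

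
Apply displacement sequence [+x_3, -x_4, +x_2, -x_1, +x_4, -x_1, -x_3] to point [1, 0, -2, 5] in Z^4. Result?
(-1, 1, -2, 5)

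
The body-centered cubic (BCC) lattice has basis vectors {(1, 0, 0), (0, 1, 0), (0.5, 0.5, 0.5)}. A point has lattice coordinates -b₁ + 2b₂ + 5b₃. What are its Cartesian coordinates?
(1.5, 4.5, 2.5)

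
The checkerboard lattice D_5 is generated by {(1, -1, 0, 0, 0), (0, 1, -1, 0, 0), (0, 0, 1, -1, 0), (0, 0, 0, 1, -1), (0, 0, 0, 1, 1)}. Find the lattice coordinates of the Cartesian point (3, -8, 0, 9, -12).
3b₁ - 5b₂ - 5b₃ + 8b₄ - 4b₅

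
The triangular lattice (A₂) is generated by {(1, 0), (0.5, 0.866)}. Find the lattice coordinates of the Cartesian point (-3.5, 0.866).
-4b₁ + b₂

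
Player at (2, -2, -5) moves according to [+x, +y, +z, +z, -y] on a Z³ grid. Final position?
(3, -2, -3)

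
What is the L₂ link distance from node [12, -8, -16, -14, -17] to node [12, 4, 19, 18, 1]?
52.1249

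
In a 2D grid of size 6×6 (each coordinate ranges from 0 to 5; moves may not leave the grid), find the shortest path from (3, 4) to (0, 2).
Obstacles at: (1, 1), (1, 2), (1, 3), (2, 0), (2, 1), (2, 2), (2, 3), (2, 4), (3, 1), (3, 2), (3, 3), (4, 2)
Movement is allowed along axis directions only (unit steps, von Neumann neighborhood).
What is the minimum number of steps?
7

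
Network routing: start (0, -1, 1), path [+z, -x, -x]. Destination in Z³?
(-2, -1, 2)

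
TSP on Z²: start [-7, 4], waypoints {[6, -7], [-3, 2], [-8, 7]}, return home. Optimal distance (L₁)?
56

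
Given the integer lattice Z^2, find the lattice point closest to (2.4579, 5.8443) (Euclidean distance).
(2, 6)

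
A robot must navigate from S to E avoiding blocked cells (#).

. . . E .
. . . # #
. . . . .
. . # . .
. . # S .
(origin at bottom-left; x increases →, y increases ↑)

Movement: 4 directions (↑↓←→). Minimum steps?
6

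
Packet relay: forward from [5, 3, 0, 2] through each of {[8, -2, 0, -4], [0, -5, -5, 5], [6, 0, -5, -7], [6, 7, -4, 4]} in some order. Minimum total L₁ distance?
65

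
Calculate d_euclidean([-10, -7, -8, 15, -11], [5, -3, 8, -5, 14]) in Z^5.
39.0128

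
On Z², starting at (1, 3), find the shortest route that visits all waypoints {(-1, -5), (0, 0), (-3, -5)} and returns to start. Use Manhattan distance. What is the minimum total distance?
24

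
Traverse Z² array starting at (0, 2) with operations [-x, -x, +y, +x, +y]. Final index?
(-1, 4)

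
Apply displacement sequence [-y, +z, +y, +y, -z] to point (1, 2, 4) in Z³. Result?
(1, 3, 4)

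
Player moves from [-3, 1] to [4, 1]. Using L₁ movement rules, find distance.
7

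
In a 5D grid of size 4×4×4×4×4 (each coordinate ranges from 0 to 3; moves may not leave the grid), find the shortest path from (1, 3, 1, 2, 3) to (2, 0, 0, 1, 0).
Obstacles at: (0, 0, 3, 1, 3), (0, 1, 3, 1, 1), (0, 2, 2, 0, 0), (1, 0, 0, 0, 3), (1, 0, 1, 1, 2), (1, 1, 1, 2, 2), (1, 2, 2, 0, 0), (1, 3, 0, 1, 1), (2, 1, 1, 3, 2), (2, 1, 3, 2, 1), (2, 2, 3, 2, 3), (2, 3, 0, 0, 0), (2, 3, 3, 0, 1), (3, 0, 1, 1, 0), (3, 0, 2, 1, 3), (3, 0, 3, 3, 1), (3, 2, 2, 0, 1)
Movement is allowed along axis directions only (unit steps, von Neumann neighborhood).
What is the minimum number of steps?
9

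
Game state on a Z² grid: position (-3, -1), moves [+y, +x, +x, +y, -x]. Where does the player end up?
(-2, 1)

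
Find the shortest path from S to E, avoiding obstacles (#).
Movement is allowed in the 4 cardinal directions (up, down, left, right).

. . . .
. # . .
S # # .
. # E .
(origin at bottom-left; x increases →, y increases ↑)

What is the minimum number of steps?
9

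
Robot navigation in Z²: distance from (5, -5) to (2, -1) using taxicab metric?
7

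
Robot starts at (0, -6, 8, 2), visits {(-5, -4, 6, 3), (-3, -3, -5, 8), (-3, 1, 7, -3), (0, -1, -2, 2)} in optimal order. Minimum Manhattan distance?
57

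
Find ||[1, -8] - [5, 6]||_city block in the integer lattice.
18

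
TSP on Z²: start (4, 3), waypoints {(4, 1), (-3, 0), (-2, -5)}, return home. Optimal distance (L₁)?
30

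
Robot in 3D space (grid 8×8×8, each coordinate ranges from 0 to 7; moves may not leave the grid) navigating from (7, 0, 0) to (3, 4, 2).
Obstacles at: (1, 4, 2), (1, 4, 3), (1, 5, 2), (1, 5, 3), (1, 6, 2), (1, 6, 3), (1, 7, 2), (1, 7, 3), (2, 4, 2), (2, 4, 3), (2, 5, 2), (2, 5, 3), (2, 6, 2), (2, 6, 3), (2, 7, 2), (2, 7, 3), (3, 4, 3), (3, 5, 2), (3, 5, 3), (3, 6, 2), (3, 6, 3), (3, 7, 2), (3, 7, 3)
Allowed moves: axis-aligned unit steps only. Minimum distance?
10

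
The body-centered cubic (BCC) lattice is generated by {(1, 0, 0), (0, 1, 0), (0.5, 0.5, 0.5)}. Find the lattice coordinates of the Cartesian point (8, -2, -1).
9b₁ - b₂ - 2b₃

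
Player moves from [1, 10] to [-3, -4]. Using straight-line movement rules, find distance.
14.5602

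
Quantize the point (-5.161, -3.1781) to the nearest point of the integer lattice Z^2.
(-5, -3)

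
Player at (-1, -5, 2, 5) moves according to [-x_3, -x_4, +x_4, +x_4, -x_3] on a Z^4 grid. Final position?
(-1, -5, 0, 6)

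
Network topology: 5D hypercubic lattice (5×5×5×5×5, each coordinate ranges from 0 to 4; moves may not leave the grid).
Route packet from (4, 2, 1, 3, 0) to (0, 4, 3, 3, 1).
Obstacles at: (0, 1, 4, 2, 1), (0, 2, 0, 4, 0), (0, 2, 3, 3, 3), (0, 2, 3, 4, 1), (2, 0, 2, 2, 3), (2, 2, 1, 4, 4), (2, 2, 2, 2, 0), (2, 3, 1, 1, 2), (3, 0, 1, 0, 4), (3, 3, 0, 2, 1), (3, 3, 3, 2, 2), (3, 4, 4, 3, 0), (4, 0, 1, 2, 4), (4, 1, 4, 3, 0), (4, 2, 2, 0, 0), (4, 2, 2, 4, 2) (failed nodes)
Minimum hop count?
9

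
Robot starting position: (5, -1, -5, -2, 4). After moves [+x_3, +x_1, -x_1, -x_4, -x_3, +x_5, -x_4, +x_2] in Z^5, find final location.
(5, 0, -5, -4, 5)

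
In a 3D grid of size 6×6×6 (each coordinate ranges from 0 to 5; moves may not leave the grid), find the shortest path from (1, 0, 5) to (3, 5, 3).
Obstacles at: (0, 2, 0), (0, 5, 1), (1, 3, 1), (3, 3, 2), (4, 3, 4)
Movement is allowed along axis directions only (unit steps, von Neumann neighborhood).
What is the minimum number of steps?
9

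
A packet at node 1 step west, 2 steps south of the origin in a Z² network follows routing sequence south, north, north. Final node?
(-1, -1)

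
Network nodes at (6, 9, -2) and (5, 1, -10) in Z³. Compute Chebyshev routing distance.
8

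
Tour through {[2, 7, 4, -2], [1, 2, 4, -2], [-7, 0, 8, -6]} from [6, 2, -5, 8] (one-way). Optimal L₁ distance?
52
(one optimal route: (6, 2, -5, 8) → (2, 7, 4, -2) → (1, 2, 4, -2) → (-7, 0, 8, -6))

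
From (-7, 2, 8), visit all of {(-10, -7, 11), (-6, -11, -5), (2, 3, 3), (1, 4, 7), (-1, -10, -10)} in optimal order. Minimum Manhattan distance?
81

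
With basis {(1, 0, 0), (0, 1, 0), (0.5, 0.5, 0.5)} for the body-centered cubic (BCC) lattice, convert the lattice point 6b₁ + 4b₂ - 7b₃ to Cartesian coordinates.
(2.5, 0.5, -3.5)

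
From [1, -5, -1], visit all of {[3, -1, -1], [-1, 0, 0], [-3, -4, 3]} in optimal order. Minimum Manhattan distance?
21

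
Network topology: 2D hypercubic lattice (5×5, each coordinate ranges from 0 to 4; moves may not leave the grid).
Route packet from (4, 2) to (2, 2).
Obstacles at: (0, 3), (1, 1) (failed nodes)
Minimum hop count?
2
(one shortest path: (4, 2) → (3, 2) → (2, 2))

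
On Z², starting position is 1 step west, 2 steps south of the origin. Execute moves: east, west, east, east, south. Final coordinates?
(1, -3)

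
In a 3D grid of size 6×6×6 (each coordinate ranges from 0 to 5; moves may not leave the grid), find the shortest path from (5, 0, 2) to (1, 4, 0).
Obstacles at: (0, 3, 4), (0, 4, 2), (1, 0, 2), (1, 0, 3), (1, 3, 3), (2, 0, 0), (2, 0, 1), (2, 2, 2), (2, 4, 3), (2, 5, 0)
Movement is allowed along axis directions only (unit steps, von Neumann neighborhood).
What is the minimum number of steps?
10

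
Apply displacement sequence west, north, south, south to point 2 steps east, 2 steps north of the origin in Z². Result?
(1, 1)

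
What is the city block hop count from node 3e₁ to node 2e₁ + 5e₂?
6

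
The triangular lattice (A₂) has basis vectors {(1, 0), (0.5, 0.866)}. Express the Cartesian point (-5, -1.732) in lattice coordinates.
-4b₁ - 2b₂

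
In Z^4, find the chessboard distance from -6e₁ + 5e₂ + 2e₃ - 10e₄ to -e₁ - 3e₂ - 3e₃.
10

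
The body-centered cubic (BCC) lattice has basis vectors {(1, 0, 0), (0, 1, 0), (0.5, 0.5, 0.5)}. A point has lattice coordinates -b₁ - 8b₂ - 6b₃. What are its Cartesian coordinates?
(-4, -11, -3)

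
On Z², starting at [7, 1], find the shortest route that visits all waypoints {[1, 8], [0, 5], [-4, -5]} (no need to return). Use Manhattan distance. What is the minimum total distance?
31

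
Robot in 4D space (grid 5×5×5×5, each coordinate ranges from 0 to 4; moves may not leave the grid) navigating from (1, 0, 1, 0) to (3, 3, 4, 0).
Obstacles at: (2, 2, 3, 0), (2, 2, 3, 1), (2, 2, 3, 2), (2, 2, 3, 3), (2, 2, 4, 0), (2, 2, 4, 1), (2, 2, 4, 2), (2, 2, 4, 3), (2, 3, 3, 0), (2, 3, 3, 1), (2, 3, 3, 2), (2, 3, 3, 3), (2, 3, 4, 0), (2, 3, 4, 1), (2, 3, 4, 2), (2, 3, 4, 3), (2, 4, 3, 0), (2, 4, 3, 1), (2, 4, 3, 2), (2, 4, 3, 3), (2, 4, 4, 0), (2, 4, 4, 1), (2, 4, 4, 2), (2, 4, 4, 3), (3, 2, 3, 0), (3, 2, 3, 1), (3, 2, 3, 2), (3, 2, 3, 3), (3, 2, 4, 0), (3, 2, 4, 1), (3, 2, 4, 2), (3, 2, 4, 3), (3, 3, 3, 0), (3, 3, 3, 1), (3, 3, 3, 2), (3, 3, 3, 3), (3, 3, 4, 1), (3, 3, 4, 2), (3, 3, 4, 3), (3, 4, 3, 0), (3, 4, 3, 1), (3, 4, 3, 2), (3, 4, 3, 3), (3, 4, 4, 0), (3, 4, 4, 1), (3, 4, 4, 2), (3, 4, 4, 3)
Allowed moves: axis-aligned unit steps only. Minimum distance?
10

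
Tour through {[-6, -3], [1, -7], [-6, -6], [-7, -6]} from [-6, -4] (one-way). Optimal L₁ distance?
14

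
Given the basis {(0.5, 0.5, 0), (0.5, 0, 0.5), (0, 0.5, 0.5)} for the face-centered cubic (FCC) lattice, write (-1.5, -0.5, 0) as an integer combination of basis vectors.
-2b₁ - b₂ + b₃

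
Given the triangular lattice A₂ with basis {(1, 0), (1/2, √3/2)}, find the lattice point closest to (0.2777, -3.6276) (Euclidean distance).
(0, -3.464)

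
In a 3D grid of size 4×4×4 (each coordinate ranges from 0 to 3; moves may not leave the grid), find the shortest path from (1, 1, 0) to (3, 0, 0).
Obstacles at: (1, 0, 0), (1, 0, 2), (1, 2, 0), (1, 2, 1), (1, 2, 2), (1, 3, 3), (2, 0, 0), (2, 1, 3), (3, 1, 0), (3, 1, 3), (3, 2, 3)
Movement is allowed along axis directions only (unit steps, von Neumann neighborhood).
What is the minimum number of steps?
5
(one shortest path: (1, 1, 0) → (2, 1, 0) → (2, 1, 1) → (3, 1, 1) → (3, 0, 1) → (3, 0, 0))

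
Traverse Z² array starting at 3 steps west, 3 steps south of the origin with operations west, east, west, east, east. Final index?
(-2, -3)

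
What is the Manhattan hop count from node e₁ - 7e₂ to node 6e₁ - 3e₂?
9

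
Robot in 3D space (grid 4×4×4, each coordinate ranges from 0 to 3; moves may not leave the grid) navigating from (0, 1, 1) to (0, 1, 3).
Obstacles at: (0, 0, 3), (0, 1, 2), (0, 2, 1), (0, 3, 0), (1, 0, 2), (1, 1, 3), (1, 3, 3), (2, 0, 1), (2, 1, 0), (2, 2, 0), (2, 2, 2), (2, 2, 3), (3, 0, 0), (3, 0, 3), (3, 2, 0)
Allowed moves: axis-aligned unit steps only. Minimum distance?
6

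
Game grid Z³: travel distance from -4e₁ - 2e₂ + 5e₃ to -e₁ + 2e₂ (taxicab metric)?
12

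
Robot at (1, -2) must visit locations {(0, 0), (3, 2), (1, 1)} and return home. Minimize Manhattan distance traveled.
14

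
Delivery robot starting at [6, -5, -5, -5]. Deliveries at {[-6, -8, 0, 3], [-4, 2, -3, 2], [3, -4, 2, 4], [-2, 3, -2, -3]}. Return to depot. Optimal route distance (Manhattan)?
82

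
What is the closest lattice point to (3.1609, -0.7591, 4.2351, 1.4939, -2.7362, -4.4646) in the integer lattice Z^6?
(3, -1, 4, 1, -3, -4)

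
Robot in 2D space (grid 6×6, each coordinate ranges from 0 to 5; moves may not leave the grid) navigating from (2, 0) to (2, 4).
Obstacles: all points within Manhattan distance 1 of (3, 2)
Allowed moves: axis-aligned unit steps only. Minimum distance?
6
(one shortest path: (2, 0) → (1, 0) → (1, 1) → (1, 2) → (1, 3) → (2, 3) → (2, 4))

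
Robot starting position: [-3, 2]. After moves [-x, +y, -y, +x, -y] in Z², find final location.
(-3, 1)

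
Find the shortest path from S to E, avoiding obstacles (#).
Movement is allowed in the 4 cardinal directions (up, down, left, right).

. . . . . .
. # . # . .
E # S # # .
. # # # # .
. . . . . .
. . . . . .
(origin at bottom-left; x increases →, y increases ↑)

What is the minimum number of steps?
6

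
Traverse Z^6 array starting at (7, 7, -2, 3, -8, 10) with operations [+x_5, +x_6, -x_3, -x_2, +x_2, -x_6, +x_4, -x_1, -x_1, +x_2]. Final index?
(5, 8, -3, 4, -7, 10)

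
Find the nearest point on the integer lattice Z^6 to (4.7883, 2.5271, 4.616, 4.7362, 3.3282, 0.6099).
(5, 3, 5, 5, 3, 1)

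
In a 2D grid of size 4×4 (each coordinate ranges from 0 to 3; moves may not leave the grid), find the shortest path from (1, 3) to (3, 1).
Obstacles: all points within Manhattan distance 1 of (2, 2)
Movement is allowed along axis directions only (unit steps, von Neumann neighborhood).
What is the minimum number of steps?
8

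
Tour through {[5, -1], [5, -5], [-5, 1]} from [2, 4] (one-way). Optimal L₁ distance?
26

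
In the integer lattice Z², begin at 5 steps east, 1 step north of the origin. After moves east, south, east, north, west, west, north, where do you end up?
(5, 2)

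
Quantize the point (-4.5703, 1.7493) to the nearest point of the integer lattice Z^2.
(-5, 2)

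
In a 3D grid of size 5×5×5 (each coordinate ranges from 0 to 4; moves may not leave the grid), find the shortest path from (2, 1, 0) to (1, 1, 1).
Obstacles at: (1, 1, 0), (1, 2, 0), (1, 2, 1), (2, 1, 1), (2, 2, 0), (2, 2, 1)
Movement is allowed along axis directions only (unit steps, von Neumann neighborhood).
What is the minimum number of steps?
4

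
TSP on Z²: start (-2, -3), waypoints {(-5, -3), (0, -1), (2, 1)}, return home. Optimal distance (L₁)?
22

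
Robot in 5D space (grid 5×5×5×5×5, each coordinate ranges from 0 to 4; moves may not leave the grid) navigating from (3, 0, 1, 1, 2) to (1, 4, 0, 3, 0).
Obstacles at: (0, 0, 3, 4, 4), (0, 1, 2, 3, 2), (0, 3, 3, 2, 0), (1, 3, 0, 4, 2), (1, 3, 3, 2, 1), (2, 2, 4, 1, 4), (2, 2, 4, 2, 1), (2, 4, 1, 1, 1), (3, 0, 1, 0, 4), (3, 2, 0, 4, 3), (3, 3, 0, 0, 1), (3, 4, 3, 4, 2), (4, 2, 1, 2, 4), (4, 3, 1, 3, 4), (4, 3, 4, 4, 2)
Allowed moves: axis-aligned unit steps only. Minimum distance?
11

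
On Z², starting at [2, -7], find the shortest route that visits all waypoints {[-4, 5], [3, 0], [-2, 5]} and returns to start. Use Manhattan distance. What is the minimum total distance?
38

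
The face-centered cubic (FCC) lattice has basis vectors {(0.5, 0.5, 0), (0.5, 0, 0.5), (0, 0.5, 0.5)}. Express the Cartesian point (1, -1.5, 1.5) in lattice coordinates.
-2b₁ + 4b₂ - b₃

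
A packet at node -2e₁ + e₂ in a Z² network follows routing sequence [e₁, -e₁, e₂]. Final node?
(-2, 2)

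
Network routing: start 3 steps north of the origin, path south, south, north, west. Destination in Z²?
(-1, 2)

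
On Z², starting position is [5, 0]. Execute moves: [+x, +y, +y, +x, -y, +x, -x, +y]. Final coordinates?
(7, 2)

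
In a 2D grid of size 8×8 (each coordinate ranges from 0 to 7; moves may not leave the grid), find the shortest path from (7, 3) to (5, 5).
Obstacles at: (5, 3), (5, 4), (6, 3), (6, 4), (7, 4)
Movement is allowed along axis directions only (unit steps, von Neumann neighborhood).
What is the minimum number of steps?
8
(one shortest path: (7, 3) → (7, 2) → (6, 2) → (5, 2) → (4, 2) → (4, 3) → (4, 4) → (4, 5) → (5, 5))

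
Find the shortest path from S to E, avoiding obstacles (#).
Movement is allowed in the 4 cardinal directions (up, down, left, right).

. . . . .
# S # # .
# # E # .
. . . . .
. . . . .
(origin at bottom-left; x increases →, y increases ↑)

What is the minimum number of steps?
10
(one shortest path: (1, 3) → (1, 4) → (2, 4) → (3, 4) → (4, 4) → (4, 3) → (4, 2) → (4, 1) → (3, 1) → (2, 1) → (2, 2))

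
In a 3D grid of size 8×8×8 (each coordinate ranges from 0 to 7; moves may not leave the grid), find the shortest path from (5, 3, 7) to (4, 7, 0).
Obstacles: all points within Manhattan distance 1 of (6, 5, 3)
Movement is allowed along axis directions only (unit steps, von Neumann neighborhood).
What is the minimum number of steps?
12
(one shortest path: (5, 3, 7) → (4, 3, 7) → (4, 4, 7) → (4, 5, 7) → (4, 6, 7) → (4, 7, 7) → (4, 7, 6) → (4, 7, 5) → (4, 7, 4) → (4, 7, 3) → (4, 7, 2) → (4, 7, 1) → (4, 7, 0))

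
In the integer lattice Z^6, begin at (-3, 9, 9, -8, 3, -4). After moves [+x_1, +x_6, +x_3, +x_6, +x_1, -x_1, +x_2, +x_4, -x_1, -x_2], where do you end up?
(-3, 9, 10, -7, 3, -2)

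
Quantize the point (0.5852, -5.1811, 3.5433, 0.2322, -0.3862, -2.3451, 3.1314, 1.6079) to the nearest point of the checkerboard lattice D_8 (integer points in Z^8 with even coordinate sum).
(1, -5, 3, 0, 0, -2, 3, 2)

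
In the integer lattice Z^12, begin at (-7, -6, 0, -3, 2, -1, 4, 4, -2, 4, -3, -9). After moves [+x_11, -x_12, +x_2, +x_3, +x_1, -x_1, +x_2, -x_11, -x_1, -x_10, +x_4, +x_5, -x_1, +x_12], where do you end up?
(-9, -4, 1, -2, 3, -1, 4, 4, -2, 3, -3, -9)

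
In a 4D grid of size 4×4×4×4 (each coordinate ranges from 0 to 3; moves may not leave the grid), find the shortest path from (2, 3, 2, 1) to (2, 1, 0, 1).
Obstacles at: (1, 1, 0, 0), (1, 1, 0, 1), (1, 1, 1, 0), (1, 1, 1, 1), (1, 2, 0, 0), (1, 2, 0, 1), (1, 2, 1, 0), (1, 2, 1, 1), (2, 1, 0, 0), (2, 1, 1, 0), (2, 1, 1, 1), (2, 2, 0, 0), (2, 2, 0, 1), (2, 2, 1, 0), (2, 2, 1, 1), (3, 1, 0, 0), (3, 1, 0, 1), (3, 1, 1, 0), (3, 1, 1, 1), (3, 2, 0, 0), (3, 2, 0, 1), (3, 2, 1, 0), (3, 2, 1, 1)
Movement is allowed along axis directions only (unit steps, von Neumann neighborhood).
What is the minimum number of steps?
6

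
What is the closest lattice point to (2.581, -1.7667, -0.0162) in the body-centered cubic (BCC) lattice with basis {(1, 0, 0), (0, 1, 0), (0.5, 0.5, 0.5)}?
(3, -2, 0)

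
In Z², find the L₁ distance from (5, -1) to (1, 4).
9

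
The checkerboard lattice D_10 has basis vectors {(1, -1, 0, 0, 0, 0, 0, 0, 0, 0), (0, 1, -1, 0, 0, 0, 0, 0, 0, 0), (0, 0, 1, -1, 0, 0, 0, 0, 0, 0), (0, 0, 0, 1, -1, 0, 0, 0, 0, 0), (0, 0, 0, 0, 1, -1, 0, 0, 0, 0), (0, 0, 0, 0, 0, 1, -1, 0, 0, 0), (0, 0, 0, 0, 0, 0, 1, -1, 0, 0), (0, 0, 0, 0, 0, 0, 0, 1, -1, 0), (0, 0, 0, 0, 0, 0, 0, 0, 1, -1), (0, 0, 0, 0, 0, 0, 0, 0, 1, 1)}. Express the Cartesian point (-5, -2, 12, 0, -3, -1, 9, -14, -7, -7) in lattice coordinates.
-5b₁ - 7b₂ + 5b₃ + 5b₄ + 2b₅ + b₆ + 10b₇ - 4b₈ - 2b₉ - 9b₁₀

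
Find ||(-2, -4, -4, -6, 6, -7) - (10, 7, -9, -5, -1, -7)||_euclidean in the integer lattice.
18.4391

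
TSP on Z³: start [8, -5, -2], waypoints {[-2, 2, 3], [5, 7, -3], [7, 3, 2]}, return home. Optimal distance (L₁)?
58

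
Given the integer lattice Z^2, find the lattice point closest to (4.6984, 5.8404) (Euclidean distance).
(5, 6)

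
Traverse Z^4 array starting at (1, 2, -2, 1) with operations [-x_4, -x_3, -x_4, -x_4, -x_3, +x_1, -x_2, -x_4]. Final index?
(2, 1, -4, -3)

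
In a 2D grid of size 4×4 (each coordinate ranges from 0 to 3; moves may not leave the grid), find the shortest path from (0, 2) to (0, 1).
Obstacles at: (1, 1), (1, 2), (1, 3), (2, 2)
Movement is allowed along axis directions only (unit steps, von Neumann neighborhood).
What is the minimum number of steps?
1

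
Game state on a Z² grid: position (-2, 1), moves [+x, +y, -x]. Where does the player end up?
(-2, 2)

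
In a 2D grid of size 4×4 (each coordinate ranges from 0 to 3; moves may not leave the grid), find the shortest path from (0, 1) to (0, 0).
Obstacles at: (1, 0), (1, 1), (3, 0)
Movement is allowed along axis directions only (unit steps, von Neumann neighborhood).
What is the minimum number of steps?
1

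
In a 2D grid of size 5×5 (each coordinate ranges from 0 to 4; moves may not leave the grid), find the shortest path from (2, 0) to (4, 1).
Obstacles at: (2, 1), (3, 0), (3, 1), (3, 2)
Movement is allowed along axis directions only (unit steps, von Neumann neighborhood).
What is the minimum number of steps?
9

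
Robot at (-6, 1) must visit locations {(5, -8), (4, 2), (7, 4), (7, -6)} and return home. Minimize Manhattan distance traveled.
50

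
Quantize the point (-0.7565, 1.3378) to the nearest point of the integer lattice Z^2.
(-1, 1)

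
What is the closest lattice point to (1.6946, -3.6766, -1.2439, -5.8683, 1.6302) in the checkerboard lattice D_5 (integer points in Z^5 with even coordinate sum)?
(2, -4, -1, -6, 1)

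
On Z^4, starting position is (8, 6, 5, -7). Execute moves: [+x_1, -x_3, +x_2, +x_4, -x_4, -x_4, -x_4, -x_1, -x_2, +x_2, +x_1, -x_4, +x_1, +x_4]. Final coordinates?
(10, 7, 4, -9)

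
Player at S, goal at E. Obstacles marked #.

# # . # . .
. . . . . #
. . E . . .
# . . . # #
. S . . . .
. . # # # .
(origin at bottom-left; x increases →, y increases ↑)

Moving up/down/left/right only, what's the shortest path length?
3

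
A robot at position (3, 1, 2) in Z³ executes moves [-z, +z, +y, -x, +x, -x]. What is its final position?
(2, 2, 2)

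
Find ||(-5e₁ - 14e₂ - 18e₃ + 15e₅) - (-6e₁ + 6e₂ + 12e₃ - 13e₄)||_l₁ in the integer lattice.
79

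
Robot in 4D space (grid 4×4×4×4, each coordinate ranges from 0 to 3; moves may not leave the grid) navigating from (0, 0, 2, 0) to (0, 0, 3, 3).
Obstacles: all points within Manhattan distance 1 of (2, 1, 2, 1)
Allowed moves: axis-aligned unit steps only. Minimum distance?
4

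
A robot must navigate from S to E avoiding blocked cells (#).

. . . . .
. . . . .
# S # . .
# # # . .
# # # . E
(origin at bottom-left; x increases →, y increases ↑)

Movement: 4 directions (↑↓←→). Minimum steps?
7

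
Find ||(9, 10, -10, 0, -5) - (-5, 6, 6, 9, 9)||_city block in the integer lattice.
57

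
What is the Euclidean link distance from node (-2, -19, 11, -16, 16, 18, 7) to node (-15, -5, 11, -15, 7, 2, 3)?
26.8142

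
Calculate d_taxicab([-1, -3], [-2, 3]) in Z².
7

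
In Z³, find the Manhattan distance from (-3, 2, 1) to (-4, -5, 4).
11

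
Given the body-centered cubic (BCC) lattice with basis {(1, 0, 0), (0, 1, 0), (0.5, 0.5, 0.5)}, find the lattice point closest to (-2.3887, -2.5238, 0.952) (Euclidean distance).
(-2.5, -2.5, 0.5)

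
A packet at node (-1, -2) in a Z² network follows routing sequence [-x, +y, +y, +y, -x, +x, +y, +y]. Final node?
(-2, 3)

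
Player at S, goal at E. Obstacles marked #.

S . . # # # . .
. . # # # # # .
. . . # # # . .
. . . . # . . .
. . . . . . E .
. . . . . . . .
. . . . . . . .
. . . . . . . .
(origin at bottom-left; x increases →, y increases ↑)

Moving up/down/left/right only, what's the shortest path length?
10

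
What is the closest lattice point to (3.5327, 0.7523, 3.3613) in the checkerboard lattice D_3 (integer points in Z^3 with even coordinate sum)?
(4, 1, 3)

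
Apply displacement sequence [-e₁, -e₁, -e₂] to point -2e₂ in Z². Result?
(-2, -3)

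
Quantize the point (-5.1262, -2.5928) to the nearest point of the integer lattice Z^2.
(-5, -3)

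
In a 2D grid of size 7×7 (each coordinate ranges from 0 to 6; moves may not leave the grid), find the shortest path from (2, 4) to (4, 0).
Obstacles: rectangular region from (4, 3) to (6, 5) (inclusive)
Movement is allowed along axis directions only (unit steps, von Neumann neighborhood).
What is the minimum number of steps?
6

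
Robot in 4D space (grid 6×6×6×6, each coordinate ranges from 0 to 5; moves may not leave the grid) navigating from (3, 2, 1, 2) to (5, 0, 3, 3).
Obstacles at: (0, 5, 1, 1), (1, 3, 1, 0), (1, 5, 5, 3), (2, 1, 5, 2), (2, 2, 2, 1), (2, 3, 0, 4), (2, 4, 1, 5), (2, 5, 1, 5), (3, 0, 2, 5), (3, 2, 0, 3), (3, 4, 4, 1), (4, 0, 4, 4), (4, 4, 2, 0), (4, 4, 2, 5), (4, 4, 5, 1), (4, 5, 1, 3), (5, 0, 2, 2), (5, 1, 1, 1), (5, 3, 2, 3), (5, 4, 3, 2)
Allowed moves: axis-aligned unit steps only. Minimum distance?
7
(one shortest path: (3, 2, 1, 2) → (4, 2, 1, 2) → (5, 2, 1, 2) → (5, 1, 1, 2) → (5, 0, 1, 2) → (5, 0, 1, 3) → (5, 0, 2, 3) → (5, 0, 3, 3))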